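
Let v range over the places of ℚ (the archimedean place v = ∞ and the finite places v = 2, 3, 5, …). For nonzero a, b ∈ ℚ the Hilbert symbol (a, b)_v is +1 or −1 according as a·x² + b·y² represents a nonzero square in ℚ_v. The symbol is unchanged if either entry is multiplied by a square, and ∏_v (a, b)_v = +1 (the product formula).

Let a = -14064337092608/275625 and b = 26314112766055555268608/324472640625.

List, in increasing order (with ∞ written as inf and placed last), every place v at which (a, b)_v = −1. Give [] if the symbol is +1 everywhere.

(a, b) ≡ (-17, 3553) mod (ℚ^×)²; places V = {2, 3, 5, 7, 11, 17, 19, 31, ∞}.
(a,b)_11: α=2, u≡3; β=5, v≡3 (mod 11); (3|11)=+1, (3|11)=+1; sign (−1)^0·+1^5·+1^2 = +1.
(a,b)_19: α=2, u≡3; β=3, v≡11 (mod 19); (3|19)=-1, (11|19)=+1; sign (−1)^0·-1^3·+1^2 = -1.
(a,b)_17: α=3, u≡15; β=5, v≡6 (mod 17); (15|17)=+1, (6|17)=-1; sign (−1)^0·+1^5·-1^3 = -1.
(a,b)_5: α=-4, u≡2; β=-6, v≡2 (mod 5); (2|5)=-1, (2|5)=-1; sign (−1)^0·-1^-6·-1^-4 = +1.
(a,b)_∞: sgn(-17)=−, sgn(3553)=+, so +1.
(a,b)_31: α=0, u≡16; β=-2, v≡2 (mod 31); (16|31)=+1, (2|31)=+1; sign (−1)^0·+1^-2·+1^0 = +1.
(a,b)_7: α=-2, u≡4; β=-4, v≡1 (mod 7); (4|7)=+1, (1|7)=+1; sign (−1)^0·+1^-4·+1^-2 = +1.
(a,b)_3: α=-2, u≡1; β=-2, v≡1 (mod 3); (1|3)=+1, (1|3)=+1; sign (−1)^0·+1^-2·+1^-2 = +1.
(a,b)_2: α=16, β=24; u≡7, v≡1 (mod 8); ε(u)ε(v)=1·0, αω(v)=16·0, βω(u)=24·0; sum ≡ 0  ⇒  +1.
(-17, 3553 / ℚ) ramifies at {17, 19}: a division algebra.

[17, 19]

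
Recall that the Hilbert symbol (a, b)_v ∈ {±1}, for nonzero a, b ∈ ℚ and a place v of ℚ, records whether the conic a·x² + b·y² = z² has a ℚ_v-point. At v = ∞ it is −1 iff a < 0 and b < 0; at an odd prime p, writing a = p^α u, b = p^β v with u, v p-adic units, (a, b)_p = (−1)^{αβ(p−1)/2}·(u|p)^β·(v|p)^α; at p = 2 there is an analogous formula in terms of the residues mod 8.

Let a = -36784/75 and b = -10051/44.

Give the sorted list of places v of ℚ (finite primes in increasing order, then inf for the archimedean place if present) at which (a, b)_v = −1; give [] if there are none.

[2, inf]

Mod squares: a ≡ -57, b ≡ -209. Check v ∈ {∞, 2, 3, 5, 11, 19, 23}.
v=∞: -57 < 0 and -209 < 0  ⇒  (a,b)_∞ = -1.
v=19: a=19^1·(≡17), b=19^1·(≡10) mod 19; (17|19)=+1, (10|19)=-1; (−1)^{1·1·9}·(+1)^1·(-1)^1 = +1.
v=5: a=5^-2·(≡2), b=5^0·(≡1) mod 5; (2|5)=-1, (1|5)=+1; (−1)^{-2·0·2}·(-1)^0·(+1)^-2 = +1.
v=11: a=11^2·(≡9), b=11^-1·(≡9) mod 11; (9|11)=+1, (9|11)=+1; (−1)^{2·-1·5}·(+1)^-1·(+1)^2 = +1.
v=2: v_2(a)=4, v_2(b)=-2; units ≡ 7, 7 (mod 8); ε·ε+αω+βω = 1·1+4·0+-2·0 ≡ 1  ⇒  (a,b)_2 = -1.
v=3: a=3^-1·(≡2), b=3^0·(≡1) mod 3; (2|3)=-1, (1|3)=+1; (−1)^{-1·0·1}·(-1)^0·(+1)^-1 = +1.
v=23: a=23^0·(≡18), b=23^2·(≡21) mod 23; (18|23)=+1, (21|23)=-1; (−1)^{0·2·11}·(+1)^2·(-1)^0 = +1.
(-57, -209 / ℚ) ramifies at {2, ∞}: a division algebra.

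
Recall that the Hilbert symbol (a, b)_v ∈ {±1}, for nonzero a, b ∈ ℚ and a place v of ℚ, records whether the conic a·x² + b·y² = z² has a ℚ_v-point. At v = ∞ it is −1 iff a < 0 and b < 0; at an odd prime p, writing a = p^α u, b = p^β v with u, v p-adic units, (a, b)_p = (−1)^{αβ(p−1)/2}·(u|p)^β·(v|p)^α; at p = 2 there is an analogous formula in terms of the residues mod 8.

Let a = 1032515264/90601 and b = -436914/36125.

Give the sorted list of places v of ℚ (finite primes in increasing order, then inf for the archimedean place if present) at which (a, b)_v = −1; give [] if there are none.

[3, 11, 29, 31]

(a, b) ≡ (133331, -26970) mod (ℚ^×)²; places V = {2, 3, 5, 7, 11, 17, 23, 29, 31, 43, ∞}.
(a,b)_∞: sgn(133331)=+, sgn(-26970)=−, so +1.
(a,b)_2: α=6, β=1; u≡3, v≡3 (mod 8); ε(u)ε(v)=1·1, αω(v)=6·1, βω(u)=1·1; sum ≡ 0  ⇒  +1.
(a,b)_17: α=1, u≡11; β=-2, v≡9 (mod 17); (11|17)=-1, (9|17)=+1; sign (−1)^0·-1^-2·+1^1 = +1.
(a,b)_11: α=3, u≡7; β=0, v≡6 (mod 11); (7|11)=-1, (6|11)=-1; sign (−1)^0·-1^0·-1^3 = -1.
(a,b)_7: α=-2, u≡4; β=0, v≡1 (mod 7); (4|7)=+1, (1|7)=+1; sign (−1)^0·+1^0·+1^-2 = +1.
(a,b)_23: α=1, u≡4; β=0, v≡18 (mod 23); (4|23)=+1, (18|23)=+1; sign (−1)^0·+1^0·+1^1 = +1.
(a,b)_43: α=-2, u≡35; β=0, v≡19 (mod 43); (35|43)=+1, (19|43)=-1; sign (−1)^0·+1^0·-1^-2 = +1.
(a,b)_3: α=0, u≡2; β=5, v≡1 (mod 3); (2|3)=-1, (1|3)=+1; sign (−1)^0·-1^5·+1^0 = -1.
(a,b)_31: α=1, u≡27; β=1, v≡29 (mod 31); (27|31)=-1, (29|31)=-1; sign (−1)^1·-1^1·-1^1 = -1.
(a,b)_5: α=0, u≡4; β=-3, v≡4 (mod 5); (4|5)=+1, (4|5)=+1; sign (−1)^0·+1^-3·+1^0 = +1.
(a,b)_29: α=0, u≡21; β=1, v≡21 (mod 29); (21|29)=-1, (21|29)=-1; sign (−1)^0·-1^1·-1^0 = -1.
Ram(133331, -26970) = {3, 11, 29, 31}; no ℚ_3-point on the conic.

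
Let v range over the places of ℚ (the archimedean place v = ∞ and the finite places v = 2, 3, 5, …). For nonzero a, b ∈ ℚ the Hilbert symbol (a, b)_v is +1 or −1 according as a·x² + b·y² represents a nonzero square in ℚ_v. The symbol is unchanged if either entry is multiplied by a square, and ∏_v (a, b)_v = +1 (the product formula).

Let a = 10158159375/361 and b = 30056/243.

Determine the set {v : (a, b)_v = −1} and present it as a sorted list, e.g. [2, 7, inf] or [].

[2, 3, 5, 13]

Mod squares: a ≡ 455, b ≡ 78. Check v ∈ {∞, 2, 3, 5, 7, 13, 17, 19}.
v=19: a=19^-2·(≡2), b=19^0·(≡10) mod 19; (2|19)=-1, (10|19)=-1; (−1)^{-2·0·9}·(-1)^0·(-1)^-2 = +1.
v=7: a=7^3·(≡1), b=7^0·(≡1) mod 7; (1|7)=+1, (1|7)=+1; (−1)^{3·0·3}·(+1)^0·(+1)^3 = +1.
v=13: a=13^1·(≡9), b=13^1·(≡7) mod 13; (9|13)=+1, (7|13)=-1; (−1)^{1·1·6}·(+1)^1·(-1)^1 = -1.
v=17: a=17^0·(≡16), b=17^2·(≡14) mod 17; (16|17)=+1, (14|17)=-1; (−1)^{0·2·8}·(+1)^2·(-1)^0 = +1.
v=2: v_2(a)=0, v_2(b)=3; units ≡ 7, 7 (mod 8); ε·ε+αω+βω = 1·1+0·0+3·0 ≡ 1  ⇒  (a,b)_2 = -1.
v=5: a=5^5·(≡1), b=5^0·(≡2) mod 5; (1|5)=+1, (2|5)=-1; (−1)^{5·0·2}·(+1)^0·(-1)^5 = -1.
v=∞: 455 > 0 and 78 > 0  ⇒  (a,b)_∞ = +1.
v=3: a=3^6·(≡2), b=3^-5·(≡2) mod 3; (2|3)=-1, (2|3)=-1; (−1)^{6·-5·1}·(-1)^-5·(-1)^6 = -1.
Ram(455, 78) = {2, 3, 5, 13}; no ℚ_2-point on the conic.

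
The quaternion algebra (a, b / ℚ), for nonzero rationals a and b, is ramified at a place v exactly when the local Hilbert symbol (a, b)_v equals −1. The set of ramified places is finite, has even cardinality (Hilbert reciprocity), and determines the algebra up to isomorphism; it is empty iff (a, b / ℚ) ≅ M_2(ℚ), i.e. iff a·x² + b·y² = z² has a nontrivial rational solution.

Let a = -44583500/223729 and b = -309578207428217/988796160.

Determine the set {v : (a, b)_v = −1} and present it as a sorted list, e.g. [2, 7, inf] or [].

[5, 11, 29, inf]

Mod squares: a ≡ -1235, b ≡ -636405. Check v ∈ {∞, 2, 3, 5, 7, 11, 13, 17, 19, 29, 31, 37, 43}.
v=37: a=37^0·(≡35), b=37^2·(≡13) mod 37; (35|37)=-1, (13|37)=-1; (−1)^{0·2·18}·(-1)^2·(-1)^0 = +1.
v=∞: -1235 < 0 and -636405 < 0  ⇒  (a,b)_∞ = -1.
v=43: a=43^-2·(≡30), b=43^0·(≡13) mod 43; (30|43)=-1, (13|43)=+1; (−1)^{-2·0·21}·(-1)^0·(+1)^-2 = +1.
v=11: a=11^-2·(≡6), b=11^-1·(≡9) mod 11; (6|11)=-1, (9|11)=+1; (−1)^{-2·-1·5}·(-1)^-1·(+1)^-2 = -1.
v=29: a=29^0·(≡10), b=29^1·(≡8) mod 29; (10|29)=-1, (8|29)=-1; (−1)^{0·1·14}·(-1)^1·(-1)^0 = -1.
v=3: a=3^0·(≡1), b=3^-5·(≡1) mod 3; (1|3)=+1, (1|3)=+1; (−1)^{0·-5·1}·(+1)^-5·(+1)^0 = +1.
v=31: a=31^0·(≡9), b=31^2·(≡9) mod 31; (9|31)=+1, (9|31)=+1; (−1)^{0·2·15}·(+1)^2·(+1)^0 = +1.
v=2: v_2(a)=2, v_2(b)=-8; units ≡ 5, 3 (mod 8); ε·ε+αω+βω = 0·1+2·1+-8·1 ≡ 0  ⇒  (a,b)_2 = +1.
v=5: a=5^3·(≡3), b=5^-1·(≡4) mod 5; (3|5)=-1, (4|5)=+1; (−1)^{3·-1·2}·(-1)^-1·(+1)^3 = -1.
v=7: a=7^0·(≡2), b=7^1·(≡4) mod 7; (2|7)=+1, (4|7)=+1; (−1)^{0·1·3}·(+1)^1·(+1)^0 = +1.
v=13: a=13^1·(≡9), b=13^2·(≡9) mod 13; (9|13)=+1, (9|13)=+1; (−1)^{1·2·6}·(+1)^2·(+1)^1 = +1.
v=19: a=19^3·(≡9), b=19^3·(≡13) mod 19; (9|19)=+1, (13|19)=-1; (−1)^{3·3·9}·(+1)^3·(-1)^3 = +1.
v=17: a=17^0·(≡6), b=17^-2·(≡5) mod 17; (6|17)=-1, (5|17)=-1; (−1)^{0·-2·8}·(-1)^-2·(-1)^0 = +1.
(-1235, -636405 / ℚ) ramifies at {5, 11, 29, ∞}: a division algebra.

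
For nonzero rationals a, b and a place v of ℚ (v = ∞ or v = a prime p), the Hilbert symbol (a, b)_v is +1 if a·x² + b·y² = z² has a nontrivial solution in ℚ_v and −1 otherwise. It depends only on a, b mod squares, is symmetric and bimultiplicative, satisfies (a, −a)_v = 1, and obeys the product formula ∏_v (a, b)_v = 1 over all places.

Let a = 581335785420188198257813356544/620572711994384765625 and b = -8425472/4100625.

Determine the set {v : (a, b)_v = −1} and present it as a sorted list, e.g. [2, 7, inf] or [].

(a, b) ≡ (3573349, -17) mod (ℚ^×)²; places V = {2, 3, 5, 11, 13, 17, 19, 23, 37, ∞}.
(a,b)_11: α=6, u≡10; β=2, v≡9 (mod 11); (10|11)=-1, (9|11)=+1; sign (−1)^0·-1^2·+1^6 = +1.
(a,b)_37: α=1, u≡26; β=0, v≡15 (mod 37); (26|37)=+1, (15|37)=-1; sign (−1)^0·+1^0·-1^1 = -1.
(a,b)_23: α=1, u≡22; β=0, v≡3 (mod 23); (22|23)=-1, (3|23)=+1; sign (−1)^0·-1^0·+1^1 = +1.
(a,b)_∞: sgn(3573349)=+, sgn(-17)=−, so +1.
(a,b)_19: α=1, u≡9; β=0, v≡3 (mod 19); (9|19)=+1, (3|19)=-1; sign (−1)^0·+1^0·-1^1 = -1.
(a,b)_5: α=-12, u≡1; β=-4, v≡3 (mod 5); (1|5)=+1, (3|5)=-1; sign (−1)^0·+1^-4·-1^-12 = +1.
(a,b)_3: α=-26, u≡1; β=-8, v≡1 (mod 3); (1|3)=+1, (1|3)=+1; sign (−1)^0·+1^-8·+1^-26 = +1.
(a,b)_2: α=40, β=12; u≡5, v≡7 (mod 8); ε(u)ε(v)=0·1, αω(v)=40·0, βω(u)=12·1; sum ≡ 0  ⇒  +1.
(a,b)_17: α=5, u≡15; β=1, v≡9 (mod 17); (15|17)=+1, (9|17)=+1; sign (−1)^0·+1^1·+1^5 = +1.
(a,b)_13: α=1, u≡10; β=0, v≡4 (mod 13); (10|13)=+1, (4|13)=+1; sign (−1)^0·+1^0·+1^1 = +1.
|Ram(3573349, -17)| = 2, even; anisotropic at {19, 37}.

[19, 37]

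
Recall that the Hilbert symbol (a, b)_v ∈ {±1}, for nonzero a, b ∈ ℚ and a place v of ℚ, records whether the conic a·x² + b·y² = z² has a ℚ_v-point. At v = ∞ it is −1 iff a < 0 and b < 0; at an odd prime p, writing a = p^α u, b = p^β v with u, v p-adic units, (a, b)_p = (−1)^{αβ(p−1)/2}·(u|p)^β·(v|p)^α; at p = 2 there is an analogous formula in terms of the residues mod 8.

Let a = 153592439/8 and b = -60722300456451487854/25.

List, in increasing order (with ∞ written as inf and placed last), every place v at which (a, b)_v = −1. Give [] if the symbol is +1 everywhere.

[11, 13]

(a, b) ≡ (15022, -286) mod (ℚ^×)²; places V = {2, 3, 5, 7, 11, 13, 29, 37, ∞}.
(a,b)_∞: sgn(15022)=+, sgn(-286)=−, so +1.
(a,b)_3: α=0, u≡1; β=2, v≡2 (mod 3); (1|3)=+1, (2|3)=-1; sign (−1)^0·+1^2·-1^0 = +1.
(a,b)_11: α=2, u≡10; β=5, v≡2 (mod 11); (10|11)=-1, (2|11)=-1; sign (−1)^0·-1^5·-1^2 = -1.
(a,b)_13: α=2, u≡5; β=5, v≡3 (mod 13); (5|13)=-1, (3|13)=+1; sign (−1)^0·-1^5·+1^2 = -1.
(a,b)_2: α=-3, β=1; u≡7, v≡1 (mod 8); ε(u)ε(v)=1·0, αω(v)=-3·0, βω(u)=1·0; sum ≡ 0  ⇒  +1.
(a,b)_7: α=1, u≡4; β=2, v≡1 (mod 7); (4|7)=+1, (1|7)=+1; sign (−1)^0·+1^2·+1^1 = +1.
(a,b)_5: α=0, u≡3; β=-2, v≡1 (mod 5); (3|5)=-1, (1|5)=+1; sign (−1)^0·-1^-2·+1^0 = +1.
(a,b)_37: α=1, u≡10; β=2, v≡26 (mod 37); (10|37)=+1, (26|37)=+1; sign (−1)^0·+1^2·+1^1 = +1.
(a,b)_29: α=1, u≡28; β=2, v≡4 (mod 29); (28|29)=+1, (4|29)=+1; sign (−1)^0·+1^2·+1^1 = +1.
(15022, -286 / ℚ) ramifies at {11, 13}: a division algebra.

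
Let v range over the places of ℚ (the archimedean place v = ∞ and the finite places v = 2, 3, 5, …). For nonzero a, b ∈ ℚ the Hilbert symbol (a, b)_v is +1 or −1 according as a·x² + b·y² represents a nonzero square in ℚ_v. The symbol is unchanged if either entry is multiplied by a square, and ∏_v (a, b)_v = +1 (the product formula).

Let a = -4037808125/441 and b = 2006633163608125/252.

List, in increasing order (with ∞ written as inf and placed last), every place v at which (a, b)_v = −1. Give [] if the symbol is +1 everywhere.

[2, 7, 13, 17, 23, 31]

(a, b) ≡ (-6460493, 91) mod (ℚ^×)²; places V = {2, 3, 5, 7, 13, 17, 23, 31, 41, ∞}.
(a,b)_2: α=0, β=-2; u≡3, v≡3 (mod 8); ε(u)ε(v)=1·1, αω(v)=0·1, βω(u)=-2·1; sum ≡ 1  ⇒  -1.
(a,b)_3: α=-2, u≡1; β=-2, v≡1 (mod 3); (1|3)=+1, (1|3)=+1; sign (−1)^0·+1^-2·+1^-2 = +1.
(a,b)_13: α=1, u≡10; β=1, v≡7 (mod 13); (10|13)=+1, (7|13)=-1; sign (−1)^0·+1^1·-1^1 = -1.
(a,b)_17: α=1, u≡7; β=2, v≡5 (mod 17); (7|17)=-1, (5|17)=-1; sign (−1)^0·-1^2·-1^1 = -1.
(a,b)_5: α=4, u≡2; β=4, v≡4 (mod 5); (2|5)=-1, (4|5)=+1; sign (−1)^0·-1^4·+1^4 = +1.
(a,b)_41: α=1, u≡10; β=2, v≡37 (mod 41); (10|41)=+1, (37|41)=+1; sign (−1)^0·+1^2·+1^1 = +1.
(a,b)_∞: sgn(-6460493)=−, sgn(91)=+, so +1.
(a,b)_23: α=1, u≡8; β=2, v≡21 (mod 23); (8|23)=+1, (21|23)=-1; sign (−1)^0·+1^2·-1^1 = -1.
(a,b)_31: α=1, u≡16; β=2, v≡12 (mod 31); (16|31)=+1, (12|31)=-1; sign (−1)^0·+1^2·-1^1 = -1.
(a,b)_7: α=-2, u≡3; β=-1, v≡3 (mod 7); (3|7)=-1, (3|7)=-1; sign (−1)^0·-1^-1·-1^-2 = -1.
(-6460493, 91 / ℚ) ramifies at {2, 7, 13, 17, 23, 31}: a division algebra.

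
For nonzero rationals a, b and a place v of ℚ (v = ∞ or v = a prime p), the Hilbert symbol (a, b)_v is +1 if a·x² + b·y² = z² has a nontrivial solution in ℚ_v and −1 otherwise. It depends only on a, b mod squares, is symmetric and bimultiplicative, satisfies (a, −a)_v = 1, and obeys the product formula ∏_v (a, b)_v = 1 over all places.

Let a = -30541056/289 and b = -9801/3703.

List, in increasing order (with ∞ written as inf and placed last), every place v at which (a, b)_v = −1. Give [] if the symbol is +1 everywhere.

[3, 13, 19, inf]

(a, b) ≡ (-119301, -7) mod (ℚ^×)²; places V = {2, 3, 7, 11, 13, 17, 19, 23, ∞}.
(a,b)_17: α=-2, u≡5; β=0, v≡3 (mod 17); (5|17)=-1, (3|17)=-1; sign (−1)^0·-1^0·-1^-2 = +1.
(a,b)_19: α=1, u≡13; β=0, v≡8 (mod 19); (13|19)=-1, (8|19)=-1; sign (−1)^0·-1^0·-1^1 = -1.
(a,b)_2: α=8, β=0; u≡3, v≡1 (mod 8); ε(u)ε(v)=1·0, αω(v)=8·0, βω(u)=0·1; sum ≡ 0  ⇒  +1.
(a,b)_23: α=1, u≡22; β=-2, v≡16 (mod 23); (22|23)=-1, (16|23)=+1; sign (−1)^0·-1^-2·+1^1 = +1.
(a,b)_11: α=0, u≡5; β=2, v≡1 (mod 11); (5|11)=+1, (1|11)=+1; sign (−1)^0·+1^2·+1^0 = +1.
(a,b)_7: α=1, u≡4; β=-1, v≡5 (mod 7); (4|7)=+1, (5|7)=-1; sign (−1)^1·+1^-1·-1^1 = +1.
(a,b)_13: α=1, u≡3; β=0, v≡6 (mod 13); (3|13)=+1, (6|13)=-1; sign (−1)^0·+1^0·-1^1 = -1.
(a,b)_∞: sgn(-119301)=−, sgn(-7)=−, so -1.
(a,b)_3: α=1, u≡1; β=4, v≡2 (mod 3); (1|3)=+1, (2|3)=-1; sign (−1)^0·+1^4·-1^1 = -1.
|Ram(-119301, -7)| = 4, even; anisotropic at {3, 13, 19, ∞}.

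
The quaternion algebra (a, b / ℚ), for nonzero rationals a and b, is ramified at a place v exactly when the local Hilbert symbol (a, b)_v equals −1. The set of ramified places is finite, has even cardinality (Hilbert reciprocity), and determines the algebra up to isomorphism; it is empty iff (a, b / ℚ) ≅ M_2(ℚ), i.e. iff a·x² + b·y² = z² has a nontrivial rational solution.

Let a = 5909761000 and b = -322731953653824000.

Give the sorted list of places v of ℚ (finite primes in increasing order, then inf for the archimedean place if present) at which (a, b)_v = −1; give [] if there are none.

[11, 17]

Mod squares: a ≡ 10, b ≡ -5610. Check v ∈ {∞, 2, 3, 5, 11, 13, 17}.
v=3: a=3^0·(≡1), b=3^3·(≡2) mod 3; (1|3)=+1, (2|3)=-1; (−1)^{0·3·1}·(+1)^3·(-1)^0 = +1.
v=5: a=5^3·(≡3), b=5^3·(≡3) mod 5; (3|5)=-1, (3|5)=-1; (−1)^{3·3·2}·(-1)^3·(-1)^3 = +1.
v=2: v_2(a)=3, v_2(b)=9; units ≡ 5, 3 (mod 8); ε·ε+αω+βω = 0·1+3·1+9·1 ≡ 0  ⇒  (a,b)_2 = +1.
v=11: a=11^2·(≡10), b=11^3·(≡2) mod 11; (10|11)=-1, (2|11)=-1; (−1)^{2·3·5}·(-1)^3·(-1)^2 = -1.
v=∞: 10 > 0 and -5610 < 0  ⇒  (a,b)_∞ = +1.
v=17: a=17^2·(≡6), b=17^3·(≡12) mod 17; (6|17)=-1, (12|17)=-1; (−1)^{2·3·8}·(-1)^3·(-1)^2 = -1.
v=13: a=13^2·(≡1), b=13^4·(≡5) mod 13; (1|13)=+1, (5|13)=-1; (−1)^{2·4·6}·(+1)^4·(-1)^2 = +1.
|Ram(10, -5610)| = 2, even; anisotropic at {11, 17}.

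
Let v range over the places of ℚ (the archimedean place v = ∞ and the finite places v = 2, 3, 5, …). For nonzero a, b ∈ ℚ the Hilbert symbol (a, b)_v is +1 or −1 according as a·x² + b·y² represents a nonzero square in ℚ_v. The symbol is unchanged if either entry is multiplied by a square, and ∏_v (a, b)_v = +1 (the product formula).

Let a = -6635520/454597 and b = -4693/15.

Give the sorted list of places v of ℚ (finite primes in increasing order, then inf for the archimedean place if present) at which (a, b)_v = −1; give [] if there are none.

[5, inf]

Mod squares: a ≡ -65, b ≡ -195. Check v ∈ {∞, 2, 3, 5, 11, 13, 17, 19}.
v=5: a=5^1·(≡3), b=5^-1·(≡4) mod 5; (3|5)=-1, (4|5)=+1; (−1)^{1·-1·2}·(-1)^-1·(+1)^1 = -1.
v=13: a=13^-1·(≡8), b=13^1·(≡8) mod 13; (8|13)=-1, (8|13)=-1; (−1)^{-1·1·6}·(-1)^1·(-1)^-1 = +1.
v=∞: -65 < 0 and -195 < 0  ⇒  (a,b)_∞ = -1.
v=17: a=17^-2·(≡10), b=17^0·(≡9) mod 17; (10|17)=-1, (9|17)=+1; (−1)^{-2·0·8}·(-1)^0·(+1)^-2 = +1.
v=2: v_2(a)=14, v_2(b)=0; units ≡ 7, 5 (mod 8); ε·ε+αω+βω = 1·0+14·1+0·0 ≡ 0  ⇒  (a,b)_2 = +1.
v=3: a=3^4·(≡1), b=3^-1·(≡1) mod 3; (1|3)=+1, (1|3)=+1; (−1)^{4·-1·1}·(+1)^-1·(+1)^4 = +1.
v=11: a=11^-2·(≡9), b=11^0·(≡1) mod 11; (9|11)=+1, (1|11)=+1; (−1)^{-2·0·5}·(+1)^0·(+1)^-2 = +1.
v=19: a=19^0·(≡7), b=19^2·(≡8) mod 19; (7|19)=+1, (8|19)=-1; (−1)^{0·2·9}·(+1)^2·(-1)^0 = +1.
Ram(-65, -195) = {5, ∞}; no ℚ_5-point on the conic.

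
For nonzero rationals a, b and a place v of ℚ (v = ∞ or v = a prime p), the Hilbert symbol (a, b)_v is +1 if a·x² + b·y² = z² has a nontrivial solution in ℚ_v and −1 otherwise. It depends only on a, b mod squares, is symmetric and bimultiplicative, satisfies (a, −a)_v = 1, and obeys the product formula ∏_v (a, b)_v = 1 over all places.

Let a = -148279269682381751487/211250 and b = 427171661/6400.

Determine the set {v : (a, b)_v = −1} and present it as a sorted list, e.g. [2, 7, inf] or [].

Mod squares: a ≡ -48174, b ≡ 24149. Check v ∈ {∞, 2, 3, 5, 7, 13, 19, 31, 37, 41}.
v=37: a=37^1·(≡36), b=37^0·(≡36) mod 37; (36|37)=+1, (36|37)=+1; (−1)^{1·0·18}·(+1)^0·(+1)^1 = +1.
v=19: a=19^6·(≡3), b=19^3·(≡1) mod 19; (3|19)=-1, (1|19)=+1; (−1)^{6·3·9}·(-1)^3·(+1)^6 = -1.
v=2: v_2(a)=-1, v_2(b)=-8; units ≡ 1, 5 (mod 8); ε·ε+αω+βω = 0·0+-1·1+-8·0 ≡ 1  ⇒  (a,b)_2 = -1.
v=41: a=41^2·(≡10), b=41^1·(≡6) mod 41; (10|41)=+1, (6|41)=-1; (−1)^{2·1·20}·(+1)^1·(-1)^2 = +1.
v=3: a=3^5·(≡1), b=3^0·(≡2) mod 3; (1|3)=+1, (2|3)=-1; (−1)^{5·0·1}·(+1)^0·(-1)^5 = -1.
v=13: a=13^-2·(≡12), b=13^0·(≡5) mod 13; (12|13)=+1, (5|13)=-1; (−1)^{-2·0·6}·(+1)^0·(-1)^-2 = +1.
v=∞: -48174 < 0 and 24149 > 0  ⇒  (a,b)_∞ = +1.
v=7: a=7^1·(≡6), b=7^2·(≡5) mod 7; (6|7)=-1, (5|7)=-1; (−1)^{1·2·3}·(-1)^2·(-1)^1 = -1.
v=5: a=5^-4·(≡1), b=5^-2·(≡1) mod 5; (1|5)=+1, (1|5)=+1; (−1)^{-4·-2·2}·(+1)^-2·(+1)^-4 = +1.
v=31: a=31^3·(≡21), b=31^1·(≡1) mod 31; (21|31)=-1, (1|31)=+1; (−1)^{3·1·15}·(-1)^1·(+1)^3 = +1.
(-48174, 24149 / ℚ) ramifies at {2, 3, 7, 19}: a division algebra.

[2, 3, 7, 19]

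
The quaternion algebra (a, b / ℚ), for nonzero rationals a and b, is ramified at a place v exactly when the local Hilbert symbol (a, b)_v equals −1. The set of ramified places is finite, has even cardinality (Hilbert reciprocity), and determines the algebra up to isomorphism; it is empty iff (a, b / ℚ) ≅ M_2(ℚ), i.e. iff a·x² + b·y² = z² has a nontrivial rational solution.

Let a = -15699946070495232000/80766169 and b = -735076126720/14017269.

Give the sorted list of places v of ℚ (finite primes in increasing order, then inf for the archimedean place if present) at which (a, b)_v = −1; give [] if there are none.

[3, 7, 17, inf]

(a, b) ≡ (-130, -23205) mod (ℚ^×)²; places V = {2, 3, 5, 7, 11, 13, 17, 19, 31, 43, ∞}.
(a,b)_5: α=3, u≡1; β=1, v≡4 (mod 5); (1|5)=+1, (4|5)=+1; sign (−1)^0·+1^1·+1^3 = +1.
(a,b)_19: α=-2, u≡14; β=-2, v≡13 (mod 19); (14|19)=-1, (13|19)=-1; sign (−1)^0·-1^-2·-1^-2 = +1.
(a,b)_3: α=6, u≡2; β=-1, v≡2 (mod 3); (2|3)=-1, (2|3)=-1; sign (−1)^0·-1^-1·-1^6 = -1.
(a,b)_∞: sgn(-130)=−, sgn(-23205)=−, so -1.
(a,b)_11: α=-2, u≡2; β=0, v≡5 (mod 11); (2|11)=-1, (5|11)=+1; sign (−1)^0·-1^0·+1^-2 = +1.
(a,b)_43: α=-2, u≡3; β=-2, v≡21 (mod 43); (3|43)=-1, (21|43)=+1; sign (−1)^0·-1^-2·+1^-2 = +1.
(a,b)_2: α=15, β=12; u≡7, v≡3 (mod 8); ε(u)ε(v)=1·1, αω(v)=15·1, βω(u)=12·0; sum ≡ 0  ⇒  +1.
(a,b)_31: α=0, u≡2; β=2, v≡4 (mod 31); (2|31)=+1, (4|31)=+1; sign (−1)^0·+1^2·+1^0 = +1.
(a,b)_13: α=5, u≡10; β=3, v≡12 (mod 13); (10|13)=+1, (12|13)=+1; sign (−1)^0·+1^3·+1^5 = +1.
(a,b)_7: α=2, u≡5; β=-1, v≡6 (mod 7); (5|7)=-1, (6|7)=-1; sign (−1)^0·-1^-1·-1^2 = -1.
(a,b)_17: α=2, u≡7; β=1, v≡11 (mod 17); (7|17)=-1, (11|17)=-1; sign (−1)^0·-1^1·-1^2 = -1.
Ram(-130, -23205) = {3, 7, 17, ∞}; no ℚ_3-point on the conic.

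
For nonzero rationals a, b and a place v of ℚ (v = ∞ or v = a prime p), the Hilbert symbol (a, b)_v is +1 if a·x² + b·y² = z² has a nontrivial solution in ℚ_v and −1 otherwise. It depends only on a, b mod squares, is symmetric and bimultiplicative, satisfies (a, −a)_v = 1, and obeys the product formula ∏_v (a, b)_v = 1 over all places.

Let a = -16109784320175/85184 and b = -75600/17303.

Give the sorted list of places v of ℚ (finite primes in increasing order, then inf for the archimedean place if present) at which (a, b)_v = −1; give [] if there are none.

Mod squares: a ≡ -1174173, b ≡ -3003. Check v ∈ {∞, 2, 3, 5, 7, 11, 13, 17, 23}.
v=23: a=23^1·(≡3), b=23^0·(≡10) mod 23; (3|23)=+1, (10|23)=-1; (−1)^{1·0·11}·(+1)^0·(-1)^1 = -1.
v=13: a=13^3·(≡10), b=13^-1·(≡12) mod 13; (10|13)=+1, (12|13)=+1; (−1)^{3·-1·6}·(+1)^-1·(+1)^3 = +1.
v=17: a=17^1·(≡4), b=17^0·(≡6) mod 17; (4|17)=+1, (6|17)=-1; (−1)^{1·0·8}·(+1)^0·(-1)^1 = -1.
v=3: a=3^7·(≡1), b=3^3·(≡1) mod 3; (1|3)=+1, (1|3)=+1; (−1)^{7·3·1}·(+1)^3·(+1)^7 = -1.
v=5: a=5^2·(≡2), b=5^2·(≡2) mod 5; (2|5)=-1, (2|5)=-1; (−1)^{2·2·2}·(-1)^2·(-1)^2 = +1.
v=7: a=7^3·(≡2), b=7^1·(≡6) mod 7; (2|7)=+1, (6|7)=-1; (−1)^{3·1·3}·(+1)^1·(-1)^3 = +1.
v=∞: -1174173 < 0 and -3003 < 0  ⇒  (a,b)_∞ = -1.
v=11: a=11^-3·(≡9), b=11^-3·(≡7) mod 11; (9|11)=+1, (7|11)=-1; (−1)^{-3·-3·5}·(+1)^-3·(-1)^-3 = +1.
v=2: v_2(a)=-6, v_2(b)=4; units ≡ 3, 5 (mod 8); ε·ε+αω+βω = 1·0+-6·1+4·1 ≡ 0  ⇒  (a,b)_2 = +1.
|Ram(-1174173, -3003)| = 4, even; anisotropic at {3, 17, 23, ∞}.

[3, 17, 23, inf]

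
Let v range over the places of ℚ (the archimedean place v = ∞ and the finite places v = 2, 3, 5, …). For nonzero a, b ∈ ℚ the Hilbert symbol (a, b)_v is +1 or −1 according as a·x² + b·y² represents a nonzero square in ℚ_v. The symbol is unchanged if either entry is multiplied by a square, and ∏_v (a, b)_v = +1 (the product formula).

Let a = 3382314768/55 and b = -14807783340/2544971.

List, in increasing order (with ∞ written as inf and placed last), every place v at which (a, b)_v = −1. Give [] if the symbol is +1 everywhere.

[2, 7, 11, 47]

(a, b) ≡ (11935, -2585) mod (ℚ^×)²; places V = {2, 3, 5, 7, 11, 13, 31, 37, 47, ∞}.
(a,b)_3: α=2, u≡1; β=8, v≡1 (mod 3); (1|3)=+1, (1|3)=+1; sign (−1)^0·+1^8·+1^2 = +1.
(a,b)_5: α=-1, u≡3; β=1, v≡2 (mod 5); (3|5)=-1, (2|5)=-1; sign (−1)^0·-1^1·-1^-1 = +1.
(a,b)_7: α=3, u≡1; β=4, v≡5 (mod 7); (1|7)=+1, (5|7)=-1; sign (−1)^0·+1^4·-1^3 = -1.
(a,b)_31: α=1, u≡3; β=0, v≡2 (mod 31); (3|31)=-1, (2|31)=+1; sign (−1)^0·-1^0·+1^1 = +1.
(a,b)_47: α=2, u≡10; β=1, v≡23 (mod 47); (10|47)=-1, (23|47)=-1; sign (−1)^0·-1^1·-1^2 = -1.
(a,b)_2: α=4, β=2; u≡7, v≡7 (mod 8); ε(u)ε(v)=1·1, αω(v)=4·0, βω(u)=2·0; sum ≡ 1  ⇒  -1.
(a,b)_13: α=0, u≡9; β=-2, v≡8 (mod 13); (9|13)=+1, (8|13)=-1; sign (−1)^0·+1^-2·-1^0 = +1.
(a,b)_∞: sgn(11935)=+, sgn(-2585)=−, so +1.
(a,b)_11: α=-1, u≡6; β=-1, v≡10 (mod 11); (6|11)=-1, (10|11)=-1; sign (−1)^1·-1^-1·-1^-1 = -1.
(a,b)_37: α=0, u≡26; β=-2, v≡6 (mod 37); (26|37)=+1, (6|37)=-1; sign (−1)^0·+1^-2·-1^0 = +1.
(11935, -2585 / ℚ) ramifies at {2, 7, 11, 47}: a division algebra.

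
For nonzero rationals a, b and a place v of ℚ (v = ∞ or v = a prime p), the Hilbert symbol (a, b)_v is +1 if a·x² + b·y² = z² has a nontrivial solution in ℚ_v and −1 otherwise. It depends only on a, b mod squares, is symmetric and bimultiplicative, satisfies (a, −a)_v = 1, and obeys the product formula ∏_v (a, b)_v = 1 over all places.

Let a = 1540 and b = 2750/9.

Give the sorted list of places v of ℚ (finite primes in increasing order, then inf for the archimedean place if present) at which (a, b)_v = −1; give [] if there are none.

[7, 11]

(a, b) ≡ (385, 110) mod (ℚ^×)²; places V = {2, 3, 5, 7, 11, ∞}.
(a,b)_∞: sgn(385)=+, sgn(110)=+, so +1.
(a,b)_7: α=1, u≡3; β=0, v≡3 (mod 7); (3|7)=-1, (3|7)=-1; sign (−1)^0·-1^0·-1^1 = -1.
(a,b)_3: α=0, u≡1; β=-2, v≡2 (mod 3); (1|3)=+1, (2|3)=-1; sign (−1)^0·+1^-2·-1^0 = +1.
(a,b)_11: α=1, u≡8; β=1, v≡7 (mod 11); (8|11)=-1, (7|11)=-1; sign (−1)^1·-1^1·-1^1 = -1.
(a,b)_2: α=2, β=1; u≡1, v≡7 (mod 8); ε(u)ε(v)=0·1, αω(v)=2·0, βω(u)=1·0; sum ≡ 0  ⇒  +1.
(a,b)_5: α=1, u≡3; β=3, v≡3 (mod 5); (3|5)=-1, (3|5)=-1; sign (−1)^0·-1^3·-1^1 = +1.
|Ram(385, 110)| = 2, even; anisotropic at {7, 11}.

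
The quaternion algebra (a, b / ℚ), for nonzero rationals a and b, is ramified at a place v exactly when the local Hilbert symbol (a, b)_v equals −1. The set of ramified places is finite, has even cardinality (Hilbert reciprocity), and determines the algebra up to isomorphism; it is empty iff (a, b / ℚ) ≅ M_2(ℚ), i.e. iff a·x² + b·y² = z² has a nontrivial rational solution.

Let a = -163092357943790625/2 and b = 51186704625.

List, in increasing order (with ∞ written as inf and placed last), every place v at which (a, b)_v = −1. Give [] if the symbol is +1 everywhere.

Mod squares: a ≡ -3570, b ≡ 1785. Check v ∈ {∞, 2, 3, 5, 7, 17}.
v=3: a=3^7·(≡1), b=3^5·(≡1) mod 3; (1|3)=+1, (1|3)=+1; (−1)^{7·5·1}·(+1)^5·(+1)^7 = -1.
v=2: v_2(a)=-1, v_2(b)=0; units ≡ 7, 1 (mod 8); ε·ε+αω+βω = 1·0+-1·0+0·0 ≡ 0  ⇒  (a,b)_2 = +1.
v=∞: -3570 < 0 and 1785 > 0  ⇒  (a,b)_∞ = +1.
v=7: a=7^5·(≡2), b=7^3·(≡5) mod 7; (2|7)=+1, (5|7)=-1; (−1)^{5·3·3}·(+1)^3·(-1)^5 = +1.
v=5: a=5^5·(≡1), b=5^3·(≡2) mod 5; (1|5)=+1, (2|5)=-1; (−1)^{5·3·2}·(+1)^3·(-1)^5 = -1.
v=17: a=17^5·(≡3), b=17^3·(≡5) mod 17; (3|17)=-1, (5|17)=-1; (−1)^{5·3·8}·(-1)^3·(-1)^5 = +1.
(-3570, 1785 / ℚ) ramifies at {3, 5}: a division algebra.

[3, 5]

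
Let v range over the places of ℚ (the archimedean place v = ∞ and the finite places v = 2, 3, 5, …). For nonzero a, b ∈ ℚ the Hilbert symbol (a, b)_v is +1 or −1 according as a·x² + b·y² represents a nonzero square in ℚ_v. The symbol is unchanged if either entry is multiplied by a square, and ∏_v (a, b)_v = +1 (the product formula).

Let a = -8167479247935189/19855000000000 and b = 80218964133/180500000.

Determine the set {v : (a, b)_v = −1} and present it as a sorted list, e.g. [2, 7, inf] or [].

[2, 7]

(a, b) ≡ (-462, 154) mod (ℚ^×)²; places V = {2, 3, 5, 7, 11, 13, 19, 29, 47, 53, ∞}.
(a,b)_∞: sgn(-462)=−, sgn(154)=+, so +1.
(a,b)_11: α=-1, u≡6; β=1, v≡3 (mod 11); (6|11)=-1, (3|11)=+1; sign (−1)^1·-1^1·+1^-1 = +1.
(a,b)_3: α=3, u≡2; β=2, v≡1 (mod 3); (2|3)=-1, (1|3)=+1; sign (−1)^0·-1^2·+1^3 = +1.
(a,b)_29: α=2, u≡12; β=2, v≡25 (mod 29); (12|29)=-1, (25|29)=+1; sign (−1)^0·-1^2·+1^2 = +1.
(a,b)_53: α=2, u≡10; β=2, v≡48 (mod 53); (10|53)=+1, (48|53)=-1; sign (−1)^0·+1^2·-1^2 = +1.
(a,b)_13: α=2, u≡5; β=0, v≡7 (mod 13); (5|13)=-1, (7|13)=-1; sign (−1)^0·-1^0·-1^2 = +1.
(a,b)_47: α=2, u≡7; β=0, v≡13 (mod 47); (7|47)=+1, (13|47)=-1; sign (−1)^0·+1^0·-1^2 = +1.
(a,b)_19: α=-2, u≡8; β=-2, v≡15 (mod 19); (8|19)=-1, (15|19)=-1; sign (−1)^0·-1^-2·-1^-2 = +1.
(a,b)_7: α=3, u≡2; β=3, v≡1 (mod 7); (2|7)=+1, (1|7)=+1; sign (−1)^1·+1^3·+1^3 = -1.
(a,b)_2: α=-9, β=-5; u≡1, v≡5 (mod 8); ε(u)ε(v)=0·0, αω(v)=-9·1, βω(u)=-5·0; sum ≡ 1  ⇒  -1.
(a,b)_5: α=-10, u≡3; β=-6, v≡4 (mod 5); (3|5)=-1, (4|5)=+1; sign (−1)^0·-1^-6·+1^-10 = +1.
|Ram(-462, 154)| = 2, even; anisotropic at {2, 7}.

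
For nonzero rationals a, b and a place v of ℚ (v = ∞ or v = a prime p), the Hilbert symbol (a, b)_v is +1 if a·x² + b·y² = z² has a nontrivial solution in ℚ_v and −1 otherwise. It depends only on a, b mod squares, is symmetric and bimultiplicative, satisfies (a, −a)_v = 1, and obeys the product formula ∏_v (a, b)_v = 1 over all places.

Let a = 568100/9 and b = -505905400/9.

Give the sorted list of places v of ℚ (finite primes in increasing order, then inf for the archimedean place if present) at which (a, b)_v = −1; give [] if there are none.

Mod squares: a ≡ 5681, b ≡ -286. Check v ∈ {∞, 2, 3, 5, 7, 11, 13, 19, 23}.
v=5: a=5^2·(≡1), b=5^2·(≡1) mod 5; (1|5)=+1, (1|5)=+1; (−1)^{2·2·2}·(+1)^2·(+1)^2 = +1.
v=11: a=11^0·(≡3), b=11^1·(≡2) mod 11; (3|11)=+1, (2|11)=-1; (−1)^{0·1·5}·(+1)^1·(-1)^0 = +1.
v=7: a=7^0·(≡4), b=7^2·(≡4) mod 7; (4|7)=+1, (4|7)=+1; (−1)^{0·2·3}·(+1)^2·(+1)^0 = +1.
v=13: a=13^1·(≡8), b=13^1·(≡10) mod 13; (8|13)=-1, (10|13)=+1; (−1)^{1·1·6}·(-1)^1·(+1)^1 = -1.
v=19: a=19^1·(≡12), b=19^2·(≡15) mod 19; (12|19)=-1, (15|19)=-1; (−1)^{1·2·9}·(-1)^2·(-1)^1 = -1.
v=2: v_2(a)=2, v_2(b)=3; units ≡ 1, 1 (mod 8); ε·ε+αω+βω = 0·0+2·0+3·0 ≡ 0  ⇒  (a,b)_2 = +1.
v=3: a=3^-2·(≡2), b=3^-2·(≡2) mod 3; (2|3)=-1, (2|3)=-1; (−1)^{-2·-2·1}·(-1)^-2·(-1)^-2 = +1.
v=∞: 5681 > 0 and -286 < 0  ⇒  (a,b)_∞ = +1.
v=23: a=23^1·(≡10), b=23^0·(≡18) mod 23; (10|23)=-1, (18|23)=+1; (−1)^{1·0·11}·(-1)^0·(+1)^1 = +1.
Ram(5681, -286) = {13, 19}; no ℚ_13-point on the conic.

[13, 19]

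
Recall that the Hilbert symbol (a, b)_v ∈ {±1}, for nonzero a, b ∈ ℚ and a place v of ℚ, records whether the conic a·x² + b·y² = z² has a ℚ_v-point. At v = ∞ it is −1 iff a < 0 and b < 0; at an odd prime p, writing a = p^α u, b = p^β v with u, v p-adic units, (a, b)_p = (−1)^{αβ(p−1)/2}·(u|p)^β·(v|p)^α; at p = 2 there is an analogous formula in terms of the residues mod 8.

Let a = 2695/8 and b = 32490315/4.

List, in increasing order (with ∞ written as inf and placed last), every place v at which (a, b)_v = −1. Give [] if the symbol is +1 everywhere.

Mod squares: a ≡ 110, b ≡ 3315. Check v ∈ {∞, 2, 3, 5, 7, 11, 13, 17}.
v=17: a=17^0·(≡16), b=17^1·(≡1) mod 17; (16|17)=+1, (1|17)=+1; (−1)^{0·1·8}·(+1)^1·(+1)^0 = +1.
v=3: a=3^0·(≡2), b=3^5·(≡1) mod 3; (2|3)=-1, (1|3)=+1; (−1)^{0·5·1}·(-1)^5·(+1)^0 = -1.
v=2: v_2(a)=-3, v_2(b)=-2; units ≡ 7, 3 (mod 8); ε·ε+αω+βω = 1·1+-3·1+-2·0 ≡ 0  ⇒  (a,b)_2 = +1.
v=5: a=5^1·(≡3), b=5^1·(≡2) mod 5; (3|5)=-1, (2|5)=-1; (−1)^{1·1·2}·(-1)^1·(-1)^1 = +1.
v=7: a=7^2·(≡6), b=7^0·(≡1) mod 7; (6|7)=-1, (1|7)=+1; (−1)^{2·0·3}·(-1)^0·(+1)^2 = +1.
v=∞: 110 > 0 and 3315 > 0  ⇒  (a,b)_∞ = +1.
v=11: a=11^1·(≡10), b=11^2·(≡4) mod 11; (10|11)=-1, (4|11)=+1; (−1)^{1·2·5}·(-1)^2·(+1)^1 = +1.
v=13: a=13^0·(≡7), b=13^1·(≡11) mod 13; (7|13)=-1, (11|13)=-1; (−1)^{0·1·6}·(-1)^1·(-1)^0 = -1.
(110, 3315 / ℚ) ramifies at {3, 13}: a division algebra.

[3, 13]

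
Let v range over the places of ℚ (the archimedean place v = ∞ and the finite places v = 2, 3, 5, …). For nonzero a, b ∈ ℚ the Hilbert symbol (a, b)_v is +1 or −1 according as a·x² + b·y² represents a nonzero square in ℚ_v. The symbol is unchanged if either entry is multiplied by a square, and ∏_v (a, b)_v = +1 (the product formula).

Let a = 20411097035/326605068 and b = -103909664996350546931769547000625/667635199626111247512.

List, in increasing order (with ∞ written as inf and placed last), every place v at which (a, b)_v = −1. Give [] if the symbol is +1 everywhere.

[5, 7, 11, 17]

(a, b) ≡ (105, -102102) mod (ℚ^×)²; places V = {2, 3, 5, 7, 11, 13, 17, 19, 31, 37, 41, 47, ∞}.
(a,b)_37: α=-2, u≡35; β=-4, v≡5 (mod 37); (35|37)=-1, (5|37)=-1; sign (−1)^0·-1^-4·-1^-2 = +1.
(a,b)_∞: sgn(105)=+, sgn(-102102)=−, so +1.
(a,b)_11: α=0, u≡6; β=3, v≡8 (mod 11); (6|11)=-1, (8|11)=-1; sign (−1)^0·-1^3·-1^0 = -1.
(a,b)_17: α=0, u≡7; β=-1, v≡6 (mod 17); (7|17)=-1, (6|17)=-1; sign (−1)^0·-1^-1·-1^0 = -1.
(a,b)_3: α=-3, u≡2; β=-5, v≡1 (mod 3); (2|3)=-1, (1|3)=+1; sign (−1)^1·-1^-5·+1^-3 = +1.
(a,b)_47: α=-2, u≡22; β=-6, v≡22 (mod 47); (22|47)=-1, (22|47)=-1; sign (−1)^0·-1^-6·-1^-2 = +1.
(a,b)_2: α=-2, β=-3; u≡1, v≡5 (mod 8); ε(u)ε(v)=0·0, αω(v)=-2·1, βω(u)=-3·0; sum ≡ 0  ⇒  +1.
(a,b)_41: α=2, u≡4; β=6, v≡28 (mod 41); (4|41)=+1, (28|41)=-1; sign (−1)^0·+1^6·-1^2 = +1.
(a,b)_19: α=2, u≡8; β=4, v≡11 (mod 19); (8|19)=-1, (11|19)=+1; sign (−1)^0·-1^4·+1^2 = +1.
(a,b)_5: α=1, u≡4; β=4, v≡2 (mod 5); (4|5)=+1, (2|5)=-1; sign (−1)^0·+1^4·-1^1 = -1.
(a,b)_31: α=2, u≡3; β=4, v≡30 (mod 31); (3|31)=-1, (30|31)=-1; sign (−1)^0·-1^4·-1^2 = +1.
(a,b)_7: α=1, u≡2; β=5, v≡1 (mod 7); (2|7)=+1, (1|7)=+1; sign (−1)^1·+1^5·+1^1 = -1.
(a,b)_13: α=0, u≡3; β=1, v≡2 (mod 13); (3|13)=+1, (2|13)=-1; sign (−1)^0·+1^1·-1^0 = +1.
|Ram(105, -102102)| = 4, even; anisotropic at {5, 7, 11, 17}.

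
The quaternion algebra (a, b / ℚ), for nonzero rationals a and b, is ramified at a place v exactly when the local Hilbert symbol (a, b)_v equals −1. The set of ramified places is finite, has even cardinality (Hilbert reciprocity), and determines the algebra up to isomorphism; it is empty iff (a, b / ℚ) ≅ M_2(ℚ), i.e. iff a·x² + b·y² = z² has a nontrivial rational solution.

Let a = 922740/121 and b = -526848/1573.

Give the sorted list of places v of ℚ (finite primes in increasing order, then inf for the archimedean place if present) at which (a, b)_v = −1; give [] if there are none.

[2, 7]

Mod squares: a ≡ 1365, b ≡ -546. Check v ∈ {∞, 2, 3, 5, 7, 11, 13}.
v=∞: 1365 > 0 and -546 < 0  ⇒  (a,b)_∞ = +1.
v=5: a=5^1·(≡3), b=5^0·(≡4) mod 5; (3|5)=-1, (4|5)=+1; (−1)^{1·0·2}·(-1)^0·(+1)^1 = +1.
v=7: a=7^1·(≡5), b=7^3·(≡5) mod 7; (5|7)=-1, (5|7)=-1; (−1)^{1·3·3}·(-1)^3·(-1)^1 = -1.
v=13: a=13^3·(≡1), b=13^-1·(≡4) mod 13; (1|13)=+1, (4|13)=+1; (−1)^{3·-1·6}·(+1)^-1·(+1)^3 = +1.
v=11: a=11^-2·(≡5), b=11^-2·(≡4) mod 11; (5|11)=+1, (4|11)=+1; (−1)^{-2·-2·5}·(+1)^-2·(+1)^-2 = +1.
v=3: a=3^1·(≡2), b=3^1·(≡1) mod 3; (2|3)=-1, (1|3)=+1; (−1)^{1·1·1}·(-1)^1·(+1)^1 = +1.
v=2: v_2(a)=2, v_2(b)=9; units ≡ 5, 7 (mod 8); ε·ε+αω+βω = 0·1+2·0+9·1 ≡ 1  ⇒  (a,b)_2 = -1.
Ram(1365, -546) = {2, 7}; no ℚ_2-point on the conic.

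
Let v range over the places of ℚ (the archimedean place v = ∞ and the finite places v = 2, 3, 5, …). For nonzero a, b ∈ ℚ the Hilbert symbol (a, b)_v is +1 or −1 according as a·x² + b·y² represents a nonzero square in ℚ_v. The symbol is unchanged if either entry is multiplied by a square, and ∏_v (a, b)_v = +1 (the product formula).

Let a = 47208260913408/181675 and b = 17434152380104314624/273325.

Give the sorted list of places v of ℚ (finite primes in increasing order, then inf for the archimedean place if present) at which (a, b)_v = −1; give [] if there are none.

(a, b) ≡ (100491, 3453307) mod (ℚ^×)²; places V = {2, 3, 5, 7, 11, 13, 19, 29, 31, 41, 43, 47, ∞}.
(a,b)_11: α=0, u≡10; β=1, v≡7 (mod 11); (10|11)=-1, (7|11)=-1; sign (−1)^0·-1^1·-1^0 = -1.
(a,b)_47: α=2, u≡31; β=2, v≡39 (mod 47); (31|47)=-1, (39|47)=-1; sign (−1)^0·-1^2·-1^2 = +1.
(a,b)_5: α=-2, u≡4; β=-2, v≡3 (mod 5); (4|5)=+1, (3|5)=-1; sign (−1)^0·+1^-2·-1^-2 = +1.
(a,b)_19: α=1, u≡17; β=3, v≡2 (mod 19); (17|19)=+1, (2|19)=-1; sign (−1)^1·+1^3·-1^1 = +1.
(a,b)_43: α=-1, u≡35; β=0, v≡18 (mod 43); (35|43)=+1, (18|43)=-1; sign (−1)^0·+1^0·-1^-1 = -1.
(a,b)_7: α=2, u≡3; β=2, v≡2 (mod 7); (3|7)=-1, (2|7)=+1; sign (−1)^0·-1^2·+1^2 = +1.
(a,b)_13: α=-2, u≡4; β=-1, v≡4 (mod 13); (4|13)=+1, (4|13)=+1; sign (−1)^0·+1^-1·+1^-2 = +1.
(a,b)_29: α=0, u≡7; β=-2, v≡24 (mod 29); (7|29)=+1, (24|29)=+1; sign (−1)^0·+1^-2·+1^0 = +1.
(a,b)_41: α=1, u≡9; β=1, v≡26 (mod 41); (9|41)=+1, (26|41)=-1; sign (−1)^0·+1^1·-1^1 = -1.
(a,b)_3: α=7, u≡2; β=8, v≡1 (mod 3); (2|3)=-1, (1|3)=+1; sign (−1)^0·-1^8·+1^7 = +1.
(a,b)_31: α=0, u≡2; β=1, v≡20 (mod 31); (2|31)=+1, (20|31)=+1; sign (−1)^0·+1^1·+1^0 = +1.
(a,b)_2: α=8, β=8; u≡3, v≡3 (mod 8); ε(u)ε(v)=1·1, αω(v)=8·1, βω(u)=8·1; sum ≡ 1  ⇒  -1.
(a,b)_∞: sgn(100491)=+, sgn(3453307)=+, so +1.
(100491, 3453307 / ℚ) ramifies at {2, 11, 41, 43}: a division algebra.

[2, 11, 41, 43]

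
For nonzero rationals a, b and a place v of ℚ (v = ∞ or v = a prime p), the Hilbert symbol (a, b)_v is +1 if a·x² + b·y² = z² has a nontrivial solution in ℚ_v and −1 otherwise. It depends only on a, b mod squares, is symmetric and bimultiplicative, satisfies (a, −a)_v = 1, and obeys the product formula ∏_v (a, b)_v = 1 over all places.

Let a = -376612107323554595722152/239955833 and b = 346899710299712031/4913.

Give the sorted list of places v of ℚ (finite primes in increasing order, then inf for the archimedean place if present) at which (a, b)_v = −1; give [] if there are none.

Mod squares: a ≡ -2433094026, b ≡ 5423. Check v ∈ {∞, 2, 3, 7, 11, 13, 17, 29, 37, 43, 47}.
v=3: a=3^1·(≡1), b=3^4·(≡2) mod 3; (1|3)=+1, (2|3)=-1; (−1)^{1·4·1}·(+1)^4·(-1)^1 = -1.
v=29: a=29^1·(≡8), b=29^1·(≡1) mod 29; (8|29)=-1, (1|29)=+1; (−1)^{1·1·14}·(-1)^1·(+1)^1 = -1.
v=47: a=47^3·(≡16), b=47^2·(≡4) mod 47; (16|47)=+1, (4|47)=+1; (−1)^{3·2·23}·(+1)^2·(+1)^3 = +1.
v=13: a=13^-2·(≡9), b=13^0·(≡6) mod 13; (9|13)=+1, (6|13)=-1; (−1)^{-2·0·6}·(+1)^0·(-1)^-2 = +1.
v=11: a=11^1·(≡8), b=11^1·(≡1) mod 11; (8|11)=-1, (1|11)=+1; (−1)^{1·1·5}·(-1)^1·(+1)^1 = +1.
v=7: a=7^6·(≡1), b=7^4·(≡3) mod 7; (1|7)=+1, (3|7)=-1; (−1)^{6·4·3}·(+1)^4·(-1)^6 = +1.
v=∞: -2433094026 < 0 and 5423 > 0  ⇒  (a,b)_∞ = +1.
v=43: a=43^3·(≡19), b=43^2·(≡12) mod 43; (19|43)=-1, (12|43)=-1; (−1)^{3·2·21}·(-1)^2·(-1)^3 = -1.
v=2: v_2(a)=3, v_2(b)=0; units ≡ 3, 7 (mod 8); ε·ε+αω+βω = 1·1+3·0+0·1 ≡ 1  ⇒  (a,b)_2 = -1.
v=17: a=17^-5·(≡15), b=17^-3·(≡9) mod 17; (15|17)=+1, (9|17)=+1; (−1)^{-5·-3·8}·(+1)^-3·(+1)^-5 = +1.
v=37: a=37^3·(≡3), b=37^2·(≡16) mod 37; (3|37)=+1, (16|37)=+1; (−1)^{3·2·18}·(+1)^2·(+1)^3 = +1.
(-2433094026, 5423 / ℚ) ramifies at {2, 3, 29, 43}: a division algebra.

[2, 3, 29, 43]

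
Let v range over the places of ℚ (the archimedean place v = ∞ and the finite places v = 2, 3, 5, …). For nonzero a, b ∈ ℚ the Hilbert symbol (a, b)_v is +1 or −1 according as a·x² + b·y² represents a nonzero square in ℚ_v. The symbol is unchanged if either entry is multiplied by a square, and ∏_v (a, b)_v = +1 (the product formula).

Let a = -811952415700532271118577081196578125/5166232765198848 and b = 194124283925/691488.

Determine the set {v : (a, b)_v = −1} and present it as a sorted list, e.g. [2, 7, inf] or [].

[13, 19, 23, 31]

Mod squares: a ≡ -3874442, b ≡ 444106. Check v ∈ {∞, 2, 3, 5, 7, 11, 13, 17, 19, 23, 29, 31}.
v=11: a=11^5·(≡4), b=11^2·(≡5) mod 11; (4|11)=+1, (5|11)=+1; (−1)^{5·2·5}·(+1)^2·(+1)^5 = +1.
v=31: a=31^3·(≡9), b=31^1·(≡25) mod 31; (9|31)=+1, (25|31)=+1; (−1)^{3·1·15}·(+1)^1·(+1)^3 = -1.
v=7: a=7^-12·(≡1), b=7^-4·(≡5) mod 7; (1|7)=+1, (5|7)=-1; (−1)^{-12·-4·3}·(+1)^-4·(-1)^-12 = +1.
v=2: v_2(a)=-9, v_2(b)=-5; units ≡ 3, 5 (mod 8); ε·ε+αω+βω = 1·0+-9·1+-5·1 ≡ 0  ⇒  (a,b)_2 = +1.
v=17: a=17^4·(≡10), b=17^2·(≡4) mod 17; (10|17)=-1, (4|17)=+1; (−1)^{4·2·8}·(-1)^2·(+1)^4 = +1.
v=∞: -3874442 < 0 and 444106 > 0  ⇒  (a,b)_∞ = +1.
v=29: a=29^4·(≡24), b=29^1·(≡21) mod 29; (24|29)=+1, (21|29)=-1; (−1)^{4·1·14}·(+1)^1·(-1)^4 = +1.
v=3: a=3^-6·(≡1), b=3^-2·(≡1) mod 3; (1|3)=+1, (1|3)=+1; (−1)^{-6·-2·1}·(+1)^-2·(+1)^-6 = +1.
v=5: a=5^6·(≡3), b=5^2·(≡4) mod 5; (3|5)=-1, (4|5)=+1; (−1)^{6·2·2}·(-1)^2·(+1)^6 = +1.
v=19: a=19^3·(≡1), b=19^1·(≡16) mod 19; (1|19)=+1, (16|19)=+1; (−1)^{3·1·9}·(+1)^1·(+1)^3 = -1.
v=13: a=13^3·(≡4), b=13^1·(≡5) mod 13; (4|13)=+1, (5|13)=-1; (−1)^{3·1·6}·(+1)^1·(-1)^3 = -1.
v=23: a=23^3·(≡21), b=23^0·(≡21) mod 23; (21|23)=-1, (21|23)=-1; (−1)^{3·0·11}·(-1)^0·(-1)^3 = -1.
|Ram(-3874442, 444106)| = 4, even; anisotropic at {13, 19, 23, 31}.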